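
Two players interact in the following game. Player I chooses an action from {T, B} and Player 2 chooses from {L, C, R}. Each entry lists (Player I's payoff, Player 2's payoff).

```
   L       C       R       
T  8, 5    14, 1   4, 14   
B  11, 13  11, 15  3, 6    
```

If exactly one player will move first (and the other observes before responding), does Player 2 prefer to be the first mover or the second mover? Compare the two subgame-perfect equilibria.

If Player I leads: Player 2's best replies are T→R, B→C; Player I's induced payoffs 4, 11; outcome (B, C), payoffs (11, 15).
If Player 2 leads: Player I's best replies are L→B, C→T, R→T; Player 2's induced payoffs 13, 1, 14; outcome (T, R), payoffs (4, 14).
Player 2 gets 14 moving first and 15 moving second, so Player 2 prefers to move second.

second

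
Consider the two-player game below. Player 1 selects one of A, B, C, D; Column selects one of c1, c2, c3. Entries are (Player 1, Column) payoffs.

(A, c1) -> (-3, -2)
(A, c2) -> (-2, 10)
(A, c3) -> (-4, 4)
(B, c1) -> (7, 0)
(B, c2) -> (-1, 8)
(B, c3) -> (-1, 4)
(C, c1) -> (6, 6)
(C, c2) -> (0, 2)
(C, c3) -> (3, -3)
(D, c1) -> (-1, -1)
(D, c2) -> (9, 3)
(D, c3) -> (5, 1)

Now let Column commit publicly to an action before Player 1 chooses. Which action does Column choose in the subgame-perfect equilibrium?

c2

Solve by backward induction (Column leads).
- c1: BR = B, leader payoff 0.
- c2: BR = D, leader payoff 3.
- c3: BR = D, leader payoff 1.
Among 0, 3, 1, the best is 3 at c2. Subgame-perfect outcome: (D, c2) with payoffs (9, 3).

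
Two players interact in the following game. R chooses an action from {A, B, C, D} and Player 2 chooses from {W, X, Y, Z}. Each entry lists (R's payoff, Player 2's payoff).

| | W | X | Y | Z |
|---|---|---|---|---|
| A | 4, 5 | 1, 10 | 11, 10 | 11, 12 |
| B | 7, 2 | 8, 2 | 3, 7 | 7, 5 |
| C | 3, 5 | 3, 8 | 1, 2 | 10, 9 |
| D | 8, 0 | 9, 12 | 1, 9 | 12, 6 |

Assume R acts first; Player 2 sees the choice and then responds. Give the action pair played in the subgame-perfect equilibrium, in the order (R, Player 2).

Backward induction with R moving first.
- A → Player 2 plays Z (best of 5, 10, 10, 12); R gets 11.
- B → Player 2 plays Y (best of 2, 2, 7, 5); R gets 3.
- C → Player 2 plays Z (best of 5, 8, 2, 9); R gets 10.
- D → Player 2 plays X (best of 0, 12, 9, 6); R gets 9.
Maximizing over 11, 3, 10, 9, R chooses A. Subgame-perfect outcome: (A, Z) with payoffs (11, 12).

(A, Z)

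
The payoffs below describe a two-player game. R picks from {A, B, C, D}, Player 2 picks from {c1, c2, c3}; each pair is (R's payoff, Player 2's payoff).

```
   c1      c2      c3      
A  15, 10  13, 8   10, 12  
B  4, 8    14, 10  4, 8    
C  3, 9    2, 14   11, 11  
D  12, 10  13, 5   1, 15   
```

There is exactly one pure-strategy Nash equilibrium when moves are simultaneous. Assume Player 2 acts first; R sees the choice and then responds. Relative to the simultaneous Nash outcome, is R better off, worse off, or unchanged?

R best-responds to each possible Player 2 move:
- c1 → R plays A (best of 15, 4, 3, 12); Player 2 gets 10.
- c2 → R plays B (best of 13, 14, 2, 13); Player 2 gets 10.
- c3 → R plays C (best of 10, 4, 11, 1); Player 2 gets 11.
Maximizing over 10, 10, 11, Player 2 chooses c3. Subgame-perfect outcome: (C, c3) with payoffs (11, 11).
Under simultaneous play:
R's best replies: c1→A; c2→B; c3→C.
Player 2's best replies: A→c3; B→c2; C→c2; D→c3.
The unique mutual best reply is (B, c2), giving (14, 10).
R earns 11 sequentially versus 14 at the Nash outcome: worse off.

worse off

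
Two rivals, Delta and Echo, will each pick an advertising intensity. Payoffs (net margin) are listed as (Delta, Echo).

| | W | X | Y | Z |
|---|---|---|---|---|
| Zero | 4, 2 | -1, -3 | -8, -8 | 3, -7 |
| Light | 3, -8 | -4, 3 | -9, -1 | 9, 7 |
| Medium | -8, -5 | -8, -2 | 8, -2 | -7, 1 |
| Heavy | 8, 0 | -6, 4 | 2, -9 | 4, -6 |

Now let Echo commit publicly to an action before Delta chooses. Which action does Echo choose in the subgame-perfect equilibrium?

Work backward from Delta's decision.
- W: BR = Heavy, leader payoff 0.
- X: BR = Zero, leader payoff -3.
- Y: BR = Medium, leader payoff -2.
- Z: BR = Light, leader payoff 7.
Among 0, -3, -2, 7, the best is 7 at Z. Subgame-perfect outcome: (Light, Z) with payoffs (9, 7).

Z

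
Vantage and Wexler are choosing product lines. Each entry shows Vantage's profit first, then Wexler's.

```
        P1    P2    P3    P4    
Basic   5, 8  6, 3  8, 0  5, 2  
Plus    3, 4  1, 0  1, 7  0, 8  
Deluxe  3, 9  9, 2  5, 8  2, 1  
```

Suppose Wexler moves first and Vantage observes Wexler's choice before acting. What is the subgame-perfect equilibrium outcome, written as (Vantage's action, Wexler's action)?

Vantage best-responds to each possible Wexler move:
- P1: Vantage compares 5, 3, 3 and picks Basic; Wexler would get 8.
- P2: Vantage compares 6, 1, 9 and picks Deluxe; Wexler would get 2.
- P3: Vantage compares 8, 1, 5 and picks Basic; Wexler would get 0.
- P4: Vantage compares 5, 0, 2 and picks Basic; Wexler would get 2.
Among 8, 2, 0, 2, the best is 8 at P1. Subgame-perfect outcome: (Basic, P1) with payoffs (5, 8).

(Basic, P1)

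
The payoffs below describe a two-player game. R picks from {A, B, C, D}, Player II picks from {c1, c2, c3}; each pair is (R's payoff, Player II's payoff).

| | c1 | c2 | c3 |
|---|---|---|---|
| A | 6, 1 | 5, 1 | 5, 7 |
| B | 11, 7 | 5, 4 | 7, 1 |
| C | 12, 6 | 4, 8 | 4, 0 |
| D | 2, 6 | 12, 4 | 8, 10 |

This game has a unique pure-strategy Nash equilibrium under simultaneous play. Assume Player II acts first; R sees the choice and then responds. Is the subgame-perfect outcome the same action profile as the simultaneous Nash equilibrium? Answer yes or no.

Work backward from R's decision.
- c1 → R plays C (best of 6, 11, 12, 2); Player II gets 6.
- c2 → R plays D (best of 5, 5, 4, 12); Player II gets 4.
- c3 → R plays D (best of 5, 7, 4, 8); Player II gets 10.
Player II's induced payoffs are 6, 4, 10, so Player II commits to c3. Subgame-perfect outcome: (D, c3) with payoffs (8, 10).
Now find the simultaneous Nash equilibrium.
R's best replies: c1→C; c2→D; c3→D.
Player II's best replies: A→c3; B→c1; C→c2; D→c3.
The unique mutual best reply is (D, c3), giving (8, 10).
Sequential outcome (D, c3) coincides with the Nash profile (D, c3).

yes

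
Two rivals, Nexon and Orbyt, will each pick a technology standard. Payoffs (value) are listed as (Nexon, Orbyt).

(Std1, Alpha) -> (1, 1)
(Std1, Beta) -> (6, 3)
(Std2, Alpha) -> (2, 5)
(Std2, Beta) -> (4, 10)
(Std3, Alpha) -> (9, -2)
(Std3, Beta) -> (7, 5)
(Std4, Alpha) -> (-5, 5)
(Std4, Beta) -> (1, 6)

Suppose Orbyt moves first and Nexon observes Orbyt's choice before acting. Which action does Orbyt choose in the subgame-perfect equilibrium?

Beta

Nexon best-responds to each possible Orbyt move:
- Alpha: BR = Std3, leader payoff -2.
- Beta: BR = Std3, leader payoff 5.
Among -2, 5, the best is 5 at Beta. Subgame-perfect outcome: (Std3, Beta) with payoffs (7, 5).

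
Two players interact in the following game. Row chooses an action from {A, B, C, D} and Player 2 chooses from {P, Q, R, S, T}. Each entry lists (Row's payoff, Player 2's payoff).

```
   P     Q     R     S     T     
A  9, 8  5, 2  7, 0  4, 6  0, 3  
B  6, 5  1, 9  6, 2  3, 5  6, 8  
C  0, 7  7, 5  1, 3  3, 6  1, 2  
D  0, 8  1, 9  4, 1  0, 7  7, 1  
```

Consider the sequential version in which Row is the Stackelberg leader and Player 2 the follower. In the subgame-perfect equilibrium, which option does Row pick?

Solve by backward induction (Row leads).
- A → Player 2 plays P (best of 8, 2, 0, 6, 3); Row gets 9.
- B → Player 2 plays Q (best of 5, 9, 2, 5, 8); Row gets 1.
- C → Player 2 plays P (best of 7, 5, 3, 6, 2); Row gets 0.
- D → Player 2 plays Q (best of 8, 9, 1, 7, 1); Row gets 1.
Maximizing over 9, 1, 0, 1, Row chooses A. Subgame-perfect outcome: (A, P) with payoffs (9, 8).

A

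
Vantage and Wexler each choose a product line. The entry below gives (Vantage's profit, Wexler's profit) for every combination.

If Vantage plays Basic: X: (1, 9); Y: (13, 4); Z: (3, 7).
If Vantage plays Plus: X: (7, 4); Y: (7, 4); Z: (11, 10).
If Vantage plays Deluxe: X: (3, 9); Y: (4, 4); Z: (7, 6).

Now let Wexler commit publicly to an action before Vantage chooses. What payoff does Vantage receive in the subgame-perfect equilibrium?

11

Solve by backward induction (Wexler leads).
- X: Vantage compares 1, 7, 3 and picks Plus; Wexler would get 4.
- Y: Vantage compares 13, 7, 4 and picks Basic; Wexler would get 4.
- Z: Vantage compares 3, 11, 7 and picks Plus; Wexler would get 10.
Maximizing over 4, 4, 10, Wexler chooses Z. Subgame-perfect outcome: (Plus, Z) with payoffs (11, 10).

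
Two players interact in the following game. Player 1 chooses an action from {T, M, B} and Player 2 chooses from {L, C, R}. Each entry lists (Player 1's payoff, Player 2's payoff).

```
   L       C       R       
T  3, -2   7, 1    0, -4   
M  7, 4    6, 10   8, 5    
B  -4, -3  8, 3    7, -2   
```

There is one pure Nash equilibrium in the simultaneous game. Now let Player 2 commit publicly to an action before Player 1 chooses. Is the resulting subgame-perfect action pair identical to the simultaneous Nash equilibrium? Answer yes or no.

Work backward from Player 1's decision.
- L: BR = M, leader payoff 4.
- C: BR = B, leader payoff 3.
- R: BR = M, leader payoff 5.
Among 4, 3, 5, the best is 5 at R. Subgame-perfect outcome: (M, R) with payoffs (8, 5).
Under simultaneous play:
Player 1's best replies: L→M; C→B; R→M.
Player 2's best replies: T→C; M→C; B→C.
Only (B, C) has each player best-responding; Nash payoffs (8, 3).
Sequential outcome (M, R) differs from the Nash profile (B, C).

no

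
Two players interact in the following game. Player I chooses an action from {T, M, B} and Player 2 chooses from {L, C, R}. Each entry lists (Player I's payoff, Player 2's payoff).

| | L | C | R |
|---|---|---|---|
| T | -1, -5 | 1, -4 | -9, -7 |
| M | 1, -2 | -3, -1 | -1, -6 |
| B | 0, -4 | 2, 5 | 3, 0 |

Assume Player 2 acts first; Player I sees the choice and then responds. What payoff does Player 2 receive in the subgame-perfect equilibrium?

5

Backward induction with Player 2 moving first.
- L: BR = M, leader payoff -2.
- C: BR = B, leader payoff 5.
- R: BR = B, leader payoff 0.
Player 2's induced payoffs are -2, 5, 0, so Player 2 commits to C. Subgame-perfect outcome: (B, C) with payoffs (2, 5).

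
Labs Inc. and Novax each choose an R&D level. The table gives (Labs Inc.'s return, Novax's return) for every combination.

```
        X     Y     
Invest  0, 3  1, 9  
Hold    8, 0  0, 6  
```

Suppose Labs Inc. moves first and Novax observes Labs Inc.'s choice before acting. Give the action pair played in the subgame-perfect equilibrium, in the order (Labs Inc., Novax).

Novax best-responds to each possible Labs Inc. move:
- Invest: Novax compares 3, 9 and picks Y; Labs Inc. would get 1.
- Hold: Novax compares 0, 6 and picks Y; Labs Inc. would get 0.
Among 1, 0, the best is 1 at Invest. Subgame-perfect outcome: (Invest, Y) with payoffs (1, 9).

(Invest, Y)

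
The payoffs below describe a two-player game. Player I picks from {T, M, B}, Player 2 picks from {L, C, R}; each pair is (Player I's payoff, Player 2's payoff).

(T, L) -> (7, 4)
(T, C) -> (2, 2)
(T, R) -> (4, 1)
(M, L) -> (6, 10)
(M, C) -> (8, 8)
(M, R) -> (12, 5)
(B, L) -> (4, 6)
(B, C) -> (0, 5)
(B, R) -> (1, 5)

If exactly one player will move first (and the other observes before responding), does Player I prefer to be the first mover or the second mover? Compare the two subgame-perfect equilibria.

If Player I leads: Player 2's best replies are T→L, M→L, B→L; Player I's induced payoffs 7, 6, 4; outcome (T, L), payoffs (7, 4).
If Player 2 leads: Player I's best replies are L→T, C→M, R→M; Player 2's induced payoffs 4, 8, 5; outcome (M, C), payoffs (8, 8).
Player I gets 7 moving first and 8 moving second, so Player I prefers to move second.

second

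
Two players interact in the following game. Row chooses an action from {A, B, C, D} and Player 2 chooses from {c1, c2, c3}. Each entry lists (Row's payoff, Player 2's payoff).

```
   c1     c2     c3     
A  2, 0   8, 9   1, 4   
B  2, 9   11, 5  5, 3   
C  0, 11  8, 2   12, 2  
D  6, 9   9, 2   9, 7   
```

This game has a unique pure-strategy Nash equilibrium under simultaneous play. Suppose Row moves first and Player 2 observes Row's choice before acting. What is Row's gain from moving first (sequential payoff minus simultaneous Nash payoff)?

2

Solve by backward induction (Row leads).
- A → Player 2 plays c2 (best of 0, 9, 4); Row gets 8.
- B → Player 2 plays c1 (best of 9, 5, 3); Row gets 2.
- C → Player 2 plays c1 (best of 11, 2, 2); Row gets 0.
- D → Player 2 plays c1 (best of 9, 2, 7); Row gets 6.
Row's induced payoffs are 8, 2, 0, 6, so Row commits to A. Subgame-perfect outcome: (A, c2) with payoffs (8, 9).
Under simultaneous play:
Row's best replies: c1→D; c2→B; c3→C.
Player 2's best replies: A→c2; B→c1; C→c1; D→c1.
Only (D, c1) has each player best-responding; Nash payoffs (6, 9).
Row's commitment gain: 8 − 6 = 2.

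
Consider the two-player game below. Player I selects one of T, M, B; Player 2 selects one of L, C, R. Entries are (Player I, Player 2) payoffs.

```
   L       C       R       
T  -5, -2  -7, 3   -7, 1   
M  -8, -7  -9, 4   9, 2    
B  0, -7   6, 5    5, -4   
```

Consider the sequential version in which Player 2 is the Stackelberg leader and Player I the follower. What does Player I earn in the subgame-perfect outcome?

Player I best-responds to each possible Player 2 move:
- L: BR = B, leader payoff -7.
- C: BR = B, leader payoff 5.
- R: BR = M, leader payoff 2.
Player 2's induced payoffs are -7, 5, 2, so Player 2 commits to C. Subgame-perfect outcome: (B, C) with payoffs (6, 5).

6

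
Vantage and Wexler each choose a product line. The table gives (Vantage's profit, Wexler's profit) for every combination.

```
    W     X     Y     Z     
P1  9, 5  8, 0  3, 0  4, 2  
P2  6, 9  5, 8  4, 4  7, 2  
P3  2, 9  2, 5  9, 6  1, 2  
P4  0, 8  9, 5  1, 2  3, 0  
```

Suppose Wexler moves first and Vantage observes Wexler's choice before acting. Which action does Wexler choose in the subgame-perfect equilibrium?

Y

Work backward from Vantage's decision.
- W: Vantage compares 9, 6, 2, 0 and picks P1; Wexler would get 5.
- X: Vantage compares 8, 5, 2, 9 and picks P4; Wexler would get 5.
- Y: Vantage compares 3, 4, 9, 1 and picks P3; Wexler would get 6.
- Z: Vantage compares 4, 7, 1, 3 and picks P2; Wexler would get 2.
Wexler's induced payoffs are 5, 5, 6, 2, so Wexler commits to Y. Subgame-perfect outcome: (P3, Y) with payoffs (9, 6).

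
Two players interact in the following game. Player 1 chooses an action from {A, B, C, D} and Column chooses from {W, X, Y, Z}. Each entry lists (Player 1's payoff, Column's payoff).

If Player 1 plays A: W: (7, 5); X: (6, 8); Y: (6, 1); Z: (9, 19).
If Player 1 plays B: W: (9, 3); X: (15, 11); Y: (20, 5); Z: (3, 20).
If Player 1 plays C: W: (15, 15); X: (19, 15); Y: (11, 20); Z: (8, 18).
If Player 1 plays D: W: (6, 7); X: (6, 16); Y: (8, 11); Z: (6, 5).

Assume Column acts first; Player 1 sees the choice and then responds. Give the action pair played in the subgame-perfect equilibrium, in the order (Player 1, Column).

Work backward from Player 1's decision.
- W → Player 1 plays C (best of 7, 9, 15, 6); Column gets 15.
- X → Player 1 plays C (best of 6, 15, 19, 6); Column gets 15.
- Y → Player 1 plays B (best of 6, 20, 11, 8); Column gets 5.
- Z → Player 1 plays A (best of 9, 3, 8, 6); Column gets 19.
Maximizing over 15, 15, 5, 19, Column chooses Z. Subgame-perfect outcome: (A, Z) with payoffs (9, 19).

(A, Z)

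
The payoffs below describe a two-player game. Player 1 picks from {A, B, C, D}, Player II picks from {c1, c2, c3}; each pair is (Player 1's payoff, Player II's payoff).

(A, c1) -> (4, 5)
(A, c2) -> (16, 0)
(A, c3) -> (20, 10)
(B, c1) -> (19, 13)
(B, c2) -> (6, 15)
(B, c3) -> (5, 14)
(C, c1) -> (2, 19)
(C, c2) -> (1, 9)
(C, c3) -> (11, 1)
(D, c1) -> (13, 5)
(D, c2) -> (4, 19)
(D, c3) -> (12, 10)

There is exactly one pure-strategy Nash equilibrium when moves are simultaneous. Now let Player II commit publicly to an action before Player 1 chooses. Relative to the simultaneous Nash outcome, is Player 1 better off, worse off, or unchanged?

Solve by backward induction (Player II leads).
- c1: Player 1 compares 4, 19, 2, 13 and picks B; Player II would get 13.
- c2: Player 1 compares 16, 6, 1, 4 and picks A; Player II would get 0.
- c3: Player 1 compares 20, 5, 11, 12 and picks A; Player II would get 10.
Player II's induced payoffs are 13, 0, 10, so Player II commits to c1. Subgame-perfect outcome: (B, c1) with payoffs (19, 13).
For the simultaneous game, intersect best replies.
Player 1's best replies: c1→B; c2→A; c3→A.
Player II's best replies: A→c3; B→c2; C→c1; D→c2.
Only (A, c3) has each player best-responding; Nash payoffs (20, 10).
Player 1 earns 19 sequentially versus 20 at the Nash outcome: worse off.

worse off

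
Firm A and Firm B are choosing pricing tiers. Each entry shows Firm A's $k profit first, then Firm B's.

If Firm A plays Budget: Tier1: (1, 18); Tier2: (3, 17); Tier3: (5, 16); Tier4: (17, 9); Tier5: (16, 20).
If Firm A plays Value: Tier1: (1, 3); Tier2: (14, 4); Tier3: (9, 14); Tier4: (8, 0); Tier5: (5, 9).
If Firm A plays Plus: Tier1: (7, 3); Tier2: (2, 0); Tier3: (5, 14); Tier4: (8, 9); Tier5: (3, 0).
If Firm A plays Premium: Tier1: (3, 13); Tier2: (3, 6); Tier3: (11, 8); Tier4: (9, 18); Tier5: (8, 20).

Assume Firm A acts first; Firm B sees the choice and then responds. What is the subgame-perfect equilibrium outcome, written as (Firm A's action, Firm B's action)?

(Budget, Tier5)

Firm B best-responds to each possible Firm A move:
- Budget: BR = Tier5, leader payoff 16.
- Value: BR = Tier3, leader payoff 9.
- Plus: BR = Tier3, leader payoff 5.
- Premium: BR = Tier5, leader payoff 8.
Firm A's induced payoffs are 16, 9, 5, 8, so Firm A commits to Budget. Subgame-perfect outcome: (Budget, Tier5) with payoffs (16, 20).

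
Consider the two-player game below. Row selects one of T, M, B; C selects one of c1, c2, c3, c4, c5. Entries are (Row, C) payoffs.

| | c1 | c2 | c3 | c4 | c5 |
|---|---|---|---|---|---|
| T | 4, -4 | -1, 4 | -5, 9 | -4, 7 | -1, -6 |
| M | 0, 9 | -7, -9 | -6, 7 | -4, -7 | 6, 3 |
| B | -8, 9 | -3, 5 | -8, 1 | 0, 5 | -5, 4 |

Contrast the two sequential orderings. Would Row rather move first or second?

first

If Row leads: C's best replies are T→c3, M→c1, B→c1; Row's induced payoffs -5, 0, -8; outcome (M, c1), payoffs (0, 9).
If C leads: Row's best replies are c1→T, c2→T, c3→T, c4→B, c5→M; C's induced payoffs -4, 4, 9, 5, 3; outcome (T, c3), payoffs (-5, 9).
Row gets 0 moving first and -5 moving second, so Row prefers to move first.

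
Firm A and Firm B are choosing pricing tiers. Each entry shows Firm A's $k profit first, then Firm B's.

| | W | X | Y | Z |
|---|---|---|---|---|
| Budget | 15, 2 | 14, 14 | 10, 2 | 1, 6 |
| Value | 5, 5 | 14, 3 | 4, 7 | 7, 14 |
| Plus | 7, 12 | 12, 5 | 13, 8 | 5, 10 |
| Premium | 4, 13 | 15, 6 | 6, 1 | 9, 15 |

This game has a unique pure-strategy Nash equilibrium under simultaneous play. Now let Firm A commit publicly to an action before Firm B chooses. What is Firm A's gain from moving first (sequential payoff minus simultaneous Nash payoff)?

Firm B best-responds to each possible Firm A move:
- Budget: BR = X, leader payoff 14.
- Value: BR = Z, leader payoff 7.
- Plus: BR = W, leader payoff 7.
- Premium: BR = Z, leader payoff 9.
Among 14, 7, 7, 9, the best is 14 at Budget. Subgame-perfect outcome: (Budget, X) with payoffs (14, 14).
Now find the simultaneous Nash equilibrium.
Firm A's best replies: W→Budget; X→Premium; Y→Plus; Z→Premium.
Firm B's best replies: Budget→X; Value→Z; Plus→W; Premium→Z.
The unique mutual best reply is (Premium, Z), giving (9, 15).
Firm A's commitment gain: 14 − 9 = 5.

5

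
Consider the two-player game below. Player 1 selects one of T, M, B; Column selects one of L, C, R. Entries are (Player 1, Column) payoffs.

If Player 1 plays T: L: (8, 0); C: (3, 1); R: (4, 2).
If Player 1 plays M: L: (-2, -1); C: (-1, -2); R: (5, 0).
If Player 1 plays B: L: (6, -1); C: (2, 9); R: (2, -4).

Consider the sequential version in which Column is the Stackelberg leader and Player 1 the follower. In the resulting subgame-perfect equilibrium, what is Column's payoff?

1

Player 1 best-responds to each possible Column move:
- L: Player 1 compares 8, -2, 6 and picks T; Column would get 0.
- C: Player 1 compares 3, -1, 2 and picks T; Column would get 1.
- R: Player 1 compares 4, 5, 2 and picks M; Column would get 0.
Column's induced payoffs are 0, 1, 0, so Column commits to C. Subgame-perfect outcome: (T, C) with payoffs (3, 1).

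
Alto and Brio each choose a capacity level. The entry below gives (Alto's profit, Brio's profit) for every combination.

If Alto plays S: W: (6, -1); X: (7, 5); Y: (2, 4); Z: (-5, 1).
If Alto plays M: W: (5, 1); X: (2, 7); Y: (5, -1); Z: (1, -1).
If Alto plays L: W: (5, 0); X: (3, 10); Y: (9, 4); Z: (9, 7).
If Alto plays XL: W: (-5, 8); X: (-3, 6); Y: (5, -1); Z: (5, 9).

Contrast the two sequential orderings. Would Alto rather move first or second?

second

If Alto leads: Brio's best replies are S→X, M→X, L→X, XL→Z; Alto's induced payoffs 7, 2, 3, 5; outcome (S, X), payoffs (7, 5).
If Brio leads: Alto's best replies are W→S, X→S, Y→L, Z→L; Brio's induced payoffs -1, 5, 4, 7; outcome (L, Z), payoffs (9, 7).
Alto gets 7 moving first and 9 moving second, so Alto prefers to move second.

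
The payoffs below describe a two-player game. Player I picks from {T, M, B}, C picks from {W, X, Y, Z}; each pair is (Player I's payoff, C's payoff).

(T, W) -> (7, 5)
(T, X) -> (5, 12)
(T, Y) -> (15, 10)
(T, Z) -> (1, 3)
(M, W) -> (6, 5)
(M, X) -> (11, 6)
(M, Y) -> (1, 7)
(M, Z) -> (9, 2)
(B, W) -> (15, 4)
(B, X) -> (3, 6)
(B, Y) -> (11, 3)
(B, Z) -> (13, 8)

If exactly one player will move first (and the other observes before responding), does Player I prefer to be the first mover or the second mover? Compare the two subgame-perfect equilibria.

second

If Player I leads: C's best replies are T→X, M→Y, B→Z; Player I's induced payoffs 5, 1, 13; outcome (B, Z), payoffs (13, 8).
If C leads: Player I's best replies are W→B, X→M, Y→T, Z→B; C's induced payoffs 4, 6, 10, 8; outcome (T, Y), payoffs (15, 10).
Player I gets 13 moving first and 15 moving second, so Player I prefers to move second.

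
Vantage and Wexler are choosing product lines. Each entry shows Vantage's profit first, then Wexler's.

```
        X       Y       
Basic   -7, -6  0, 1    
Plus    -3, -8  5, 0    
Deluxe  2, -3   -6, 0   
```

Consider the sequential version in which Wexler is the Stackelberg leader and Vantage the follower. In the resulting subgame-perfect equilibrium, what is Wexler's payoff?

0

Solve by backward induction (Wexler leads).
- X → Vantage plays Deluxe (best of -7, -3, 2); Wexler gets -3.
- Y → Vantage plays Plus (best of 0, 5, -6); Wexler gets 0.
Wexler's induced payoffs are -3, 0, so Wexler commits to Y. Subgame-perfect outcome: (Plus, Y) with payoffs (5, 0).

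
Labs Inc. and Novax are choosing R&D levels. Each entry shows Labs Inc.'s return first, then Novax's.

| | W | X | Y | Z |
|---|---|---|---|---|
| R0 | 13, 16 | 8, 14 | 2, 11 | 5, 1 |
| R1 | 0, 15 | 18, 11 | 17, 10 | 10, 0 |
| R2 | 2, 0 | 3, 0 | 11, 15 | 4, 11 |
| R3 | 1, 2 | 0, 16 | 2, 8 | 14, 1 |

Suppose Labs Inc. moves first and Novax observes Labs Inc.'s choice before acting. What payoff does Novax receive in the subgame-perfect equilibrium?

16

Work backward from Novax's decision.
- R0: BR = W, leader payoff 13.
- R1: BR = W, leader payoff 0.
- R2: BR = Y, leader payoff 11.
- R3: BR = X, leader payoff 0.
Labs Inc.'s induced payoffs are 13, 0, 11, 0, so Labs Inc. commits to R0. Subgame-perfect outcome: (R0, W) with payoffs (13, 16).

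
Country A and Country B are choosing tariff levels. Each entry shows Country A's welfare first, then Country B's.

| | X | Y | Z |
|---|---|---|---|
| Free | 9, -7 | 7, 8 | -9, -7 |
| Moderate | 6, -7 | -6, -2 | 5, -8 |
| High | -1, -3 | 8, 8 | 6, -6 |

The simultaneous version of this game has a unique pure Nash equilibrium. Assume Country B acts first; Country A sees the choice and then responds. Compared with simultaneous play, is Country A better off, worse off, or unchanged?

Work backward from Country A's decision.
- X → Country A plays Free (best of 9, 6, -1); Country B gets -7.
- Y → Country A plays High (best of 7, -6, 8); Country B gets 8.
- Z → Country A plays High (best of -9, 5, 6); Country B gets -6.
Maximizing over -7, 8, -6, Country B chooses Y. Subgame-perfect outcome: (High, Y) with payoffs (8, 8).
For the simultaneous game, intersect best replies.
Country A's best replies: X→Free; Y→High; Z→High.
Country B's best replies: Free→Y; Moderate→Y; High→Y.
Only (High, Y) has each player best-responding; Nash payoffs (8, 8).
Country A earns 8 sequentially versus 8 at the Nash outcome: unchanged.

unchanged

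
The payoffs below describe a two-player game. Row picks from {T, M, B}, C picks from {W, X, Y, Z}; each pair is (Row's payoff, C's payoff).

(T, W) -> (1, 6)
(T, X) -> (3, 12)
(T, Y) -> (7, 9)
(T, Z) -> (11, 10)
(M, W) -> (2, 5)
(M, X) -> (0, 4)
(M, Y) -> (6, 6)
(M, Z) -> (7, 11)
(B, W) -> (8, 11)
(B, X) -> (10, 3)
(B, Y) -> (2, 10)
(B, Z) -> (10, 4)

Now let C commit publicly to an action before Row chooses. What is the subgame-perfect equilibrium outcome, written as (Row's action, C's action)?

(B, W)

Solve by backward induction (C leads).
- W → Row plays B (best of 1, 2, 8); C gets 11.
- X → Row plays B (best of 3, 0, 10); C gets 3.
- Y → Row plays T (best of 7, 6, 2); C gets 9.
- Z → Row plays T (best of 11, 7, 10); C gets 10.
Among 11, 3, 9, 10, the best is 11 at W. Subgame-perfect outcome: (B, W) with payoffs (8, 11).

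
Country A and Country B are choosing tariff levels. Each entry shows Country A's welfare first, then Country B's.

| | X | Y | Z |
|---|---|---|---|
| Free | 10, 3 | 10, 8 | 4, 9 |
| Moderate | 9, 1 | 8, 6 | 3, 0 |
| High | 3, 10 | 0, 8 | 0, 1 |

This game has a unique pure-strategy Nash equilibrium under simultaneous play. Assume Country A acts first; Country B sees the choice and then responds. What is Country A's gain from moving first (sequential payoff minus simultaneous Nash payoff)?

Work backward from Country B's decision.
- Free: BR = Z, leader payoff 4.
- Moderate: BR = Y, leader payoff 8.
- High: BR = X, leader payoff 3.
Among 4, 8, 3, the best is 8 at Moderate. Subgame-perfect outcome: (Moderate, Y) with payoffs (8, 6).
For the simultaneous game, intersect best replies.
Country A's best replies: X→Free; Y→Free; Z→Free.
Country B's best replies: Free→Z; Moderate→Y; High→X.
The unique mutual best reply is (Free, Z), giving (4, 9).
Country A's commitment gain: 8 − 4 = 4.

4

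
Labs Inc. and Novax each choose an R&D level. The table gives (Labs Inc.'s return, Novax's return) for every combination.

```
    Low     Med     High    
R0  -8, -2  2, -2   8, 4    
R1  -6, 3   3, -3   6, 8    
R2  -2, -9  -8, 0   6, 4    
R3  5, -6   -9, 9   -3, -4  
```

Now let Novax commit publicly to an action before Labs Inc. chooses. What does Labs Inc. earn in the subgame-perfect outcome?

8

Labs Inc. best-responds to each possible Novax move:
- Low → Labs Inc. plays R3 (best of -8, -6, -2, 5); Novax gets -6.
- Med → Labs Inc. plays R1 (best of 2, 3, -8, -9); Novax gets -3.
- High → Labs Inc. plays R0 (best of 8, 6, 6, -3); Novax gets 4.
Among -6, -3, 4, the best is 4 at High. Subgame-perfect outcome: (R0, High) with payoffs (8, 4).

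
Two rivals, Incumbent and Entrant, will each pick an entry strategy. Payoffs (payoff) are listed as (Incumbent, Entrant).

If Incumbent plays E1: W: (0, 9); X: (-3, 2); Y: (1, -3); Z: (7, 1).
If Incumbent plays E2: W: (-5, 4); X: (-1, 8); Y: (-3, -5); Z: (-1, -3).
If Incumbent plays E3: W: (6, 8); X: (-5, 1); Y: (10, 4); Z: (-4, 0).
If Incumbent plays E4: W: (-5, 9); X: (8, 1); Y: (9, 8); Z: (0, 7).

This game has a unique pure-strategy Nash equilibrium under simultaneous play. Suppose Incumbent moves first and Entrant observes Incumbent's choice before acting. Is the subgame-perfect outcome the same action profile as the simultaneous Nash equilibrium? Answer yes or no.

Solve by backward induction (Incumbent leads).
- E1: BR = W, leader payoff 0.
- E2: BR = X, leader payoff -1.
- E3: BR = W, leader payoff 6.
- E4: BR = W, leader payoff -5.
Incumbent's induced payoffs are 0, -1, 6, -5, so Incumbent commits to E3. Subgame-perfect outcome: (E3, W) with payoffs (6, 8).
Under simultaneous play:
Incumbent's best replies: W→E3; X→E4; Y→E3; Z→E1.
Entrant's best replies: E1→W; E2→X; E3→W; E4→W.
Only (E3, W) has each player best-responding; Nash payoffs (6, 8).
Sequential outcome (E3, W) coincides with the Nash profile (E3, W).

yes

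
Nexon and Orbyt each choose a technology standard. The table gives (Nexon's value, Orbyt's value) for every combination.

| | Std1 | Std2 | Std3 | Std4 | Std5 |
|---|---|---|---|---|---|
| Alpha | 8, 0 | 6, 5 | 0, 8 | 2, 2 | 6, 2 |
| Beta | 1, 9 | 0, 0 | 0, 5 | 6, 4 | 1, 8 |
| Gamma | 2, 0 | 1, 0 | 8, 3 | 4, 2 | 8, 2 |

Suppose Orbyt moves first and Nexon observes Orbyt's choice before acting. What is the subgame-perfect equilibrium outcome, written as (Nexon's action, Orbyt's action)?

Nexon best-responds to each possible Orbyt move:
- Std1: BR = Alpha, leader payoff 0.
- Std2: BR = Alpha, leader payoff 5.
- Std3: BR = Gamma, leader payoff 3.
- Std4: BR = Beta, leader payoff 4.
- Std5: BR = Gamma, leader payoff 2.
Among 0, 5, 3, 4, 2, the best is 5 at Std2. Subgame-perfect outcome: (Alpha, Std2) with payoffs (6, 5).

(Alpha, Std2)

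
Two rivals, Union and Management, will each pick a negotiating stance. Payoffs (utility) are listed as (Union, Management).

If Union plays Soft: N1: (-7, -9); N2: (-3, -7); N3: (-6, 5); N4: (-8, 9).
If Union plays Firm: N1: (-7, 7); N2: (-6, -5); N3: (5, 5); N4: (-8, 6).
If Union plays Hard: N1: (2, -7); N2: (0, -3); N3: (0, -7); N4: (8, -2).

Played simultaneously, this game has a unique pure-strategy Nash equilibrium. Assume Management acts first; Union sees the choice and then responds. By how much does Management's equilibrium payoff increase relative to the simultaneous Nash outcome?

Work backward from Union's decision.
- N1: BR = Hard, leader payoff -7.
- N2: BR = Hard, leader payoff -3.
- N3: BR = Firm, leader payoff 5.
- N4: BR = Hard, leader payoff -2.
Maximizing over -7, -3, 5, -2, Management chooses N3. Subgame-perfect outcome: (Firm, N3) with payoffs (5, 5).
For the simultaneous game, intersect best replies.
Union's best replies: N1→Hard; N2→Hard; N3→Firm; N4→Hard.
Management's best replies: Soft→N4; Firm→N1; Hard→N4.
Only (Hard, N4) has each player best-responding; Nash payoffs (8, -2).
Management's commitment gain: 5 − -2 = 7.

7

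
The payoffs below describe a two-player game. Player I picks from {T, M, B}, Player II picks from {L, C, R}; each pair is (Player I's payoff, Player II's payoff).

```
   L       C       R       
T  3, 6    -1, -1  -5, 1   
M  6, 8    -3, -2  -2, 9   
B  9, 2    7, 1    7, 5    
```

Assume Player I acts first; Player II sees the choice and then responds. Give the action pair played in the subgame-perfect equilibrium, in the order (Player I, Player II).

(B, R)

Work backward from Player II's decision.
- T: BR = L, leader payoff 3.
- M: BR = R, leader payoff -2.
- B: BR = R, leader payoff 7.
Player I's induced payoffs are 3, -2, 7, so Player I commits to B. Subgame-perfect outcome: (B, R) with payoffs (7, 5).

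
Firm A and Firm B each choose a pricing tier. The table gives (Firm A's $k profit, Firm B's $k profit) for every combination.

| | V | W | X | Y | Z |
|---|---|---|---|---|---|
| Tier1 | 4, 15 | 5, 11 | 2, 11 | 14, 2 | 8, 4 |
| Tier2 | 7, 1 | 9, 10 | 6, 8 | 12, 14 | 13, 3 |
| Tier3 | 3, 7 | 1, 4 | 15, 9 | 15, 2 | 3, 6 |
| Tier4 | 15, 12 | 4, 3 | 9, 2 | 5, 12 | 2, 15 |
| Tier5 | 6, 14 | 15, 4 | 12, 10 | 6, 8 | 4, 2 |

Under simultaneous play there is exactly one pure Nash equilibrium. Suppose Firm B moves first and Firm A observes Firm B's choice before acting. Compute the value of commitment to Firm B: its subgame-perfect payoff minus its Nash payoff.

Solve by backward induction (Firm B leads).
- V → Firm A plays Tier4 (best of 4, 7, 3, 15, 6); Firm B gets 12.
- W → Firm A plays Tier5 (best of 5, 9, 1, 4, 15); Firm B gets 4.
- X → Firm A plays Tier3 (best of 2, 6, 15, 9, 12); Firm B gets 9.
- Y → Firm A plays Tier3 (best of 14, 12, 15, 5, 6); Firm B gets 2.
- Z → Firm A plays Tier2 (best of 8, 13, 3, 2, 4); Firm B gets 3.
Firm B's induced payoffs are 12, 4, 9, 2, 3, so Firm B commits to V. Subgame-perfect outcome: (Tier4, V) with payoffs (15, 12).
Under simultaneous play:
Firm A's best replies: V→Tier4; W→Tier5; X→Tier3; Y→Tier3; Z→Tier2.
Firm B's best replies: Tier1→V; Tier2→Y; Tier3→X; Tier4→Z; Tier5→V.
The unique mutual best reply is (Tier3, X), giving (15, 9).
Firm B's commitment gain: 12 − 9 = 3.

3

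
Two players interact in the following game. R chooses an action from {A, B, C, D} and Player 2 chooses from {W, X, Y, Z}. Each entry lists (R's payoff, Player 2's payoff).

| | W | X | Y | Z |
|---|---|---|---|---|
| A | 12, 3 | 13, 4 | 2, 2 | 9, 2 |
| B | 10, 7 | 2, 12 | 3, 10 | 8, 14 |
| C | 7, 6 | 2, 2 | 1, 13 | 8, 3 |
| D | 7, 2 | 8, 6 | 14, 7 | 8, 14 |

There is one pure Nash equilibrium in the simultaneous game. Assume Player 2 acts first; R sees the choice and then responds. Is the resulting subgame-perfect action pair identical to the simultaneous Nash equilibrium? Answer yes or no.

no

Work backward from R's decision.
- W: R compares 12, 10, 7, 7 and picks A; Player 2 would get 3.
- X: R compares 13, 2, 2, 8 and picks A; Player 2 would get 4.
- Y: R compares 2, 3, 1, 14 and picks D; Player 2 would get 7.
- Z: R compares 9, 8, 8, 8 and picks A; Player 2 would get 2.
Maximizing over 3, 4, 7, 2, Player 2 chooses Y. Subgame-perfect outcome: (D, Y) with payoffs (14, 7).
For the simultaneous game, intersect best replies.
R's best replies: W→A; X→A; Y→D; Z→A.
Player 2's best replies: A→X; B→Z; C→Y; D→Z.
Only (A, X) has each player best-responding; Nash payoffs (13, 4).
Sequential outcome (D, Y) differs from the Nash profile (A, X).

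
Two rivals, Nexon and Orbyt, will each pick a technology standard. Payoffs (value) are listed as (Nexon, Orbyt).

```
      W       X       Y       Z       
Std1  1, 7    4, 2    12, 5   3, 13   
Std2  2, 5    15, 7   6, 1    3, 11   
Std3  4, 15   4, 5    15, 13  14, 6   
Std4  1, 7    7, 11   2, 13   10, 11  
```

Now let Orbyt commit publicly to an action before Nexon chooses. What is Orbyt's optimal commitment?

W

Backward induction with Orbyt moving first.
- W: BR = Std3, leader payoff 15.
- X: BR = Std2, leader payoff 7.
- Y: BR = Std3, leader payoff 13.
- Z: BR = Std3, leader payoff 6.
Maximizing over 15, 7, 13, 6, Orbyt chooses W. Subgame-perfect outcome: (Std3, W) with payoffs (4, 15).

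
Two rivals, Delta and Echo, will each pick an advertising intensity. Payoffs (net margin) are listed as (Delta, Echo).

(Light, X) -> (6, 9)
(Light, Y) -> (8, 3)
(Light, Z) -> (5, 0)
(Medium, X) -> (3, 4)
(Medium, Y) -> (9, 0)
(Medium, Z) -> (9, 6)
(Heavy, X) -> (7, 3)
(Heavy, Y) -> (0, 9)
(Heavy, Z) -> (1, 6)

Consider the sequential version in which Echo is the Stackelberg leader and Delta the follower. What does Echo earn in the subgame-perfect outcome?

6

Work backward from Delta's decision.
- X: Delta compares 6, 3, 7 and picks Heavy; Echo would get 3.
- Y: Delta compares 8, 9, 0 and picks Medium; Echo would get 0.
- Z: Delta compares 5, 9, 1 and picks Medium; Echo would get 6.
Among 3, 0, 6, the best is 6 at Z. Subgame-perfect outcome: (Medium, Z) with payoffs (9, 6).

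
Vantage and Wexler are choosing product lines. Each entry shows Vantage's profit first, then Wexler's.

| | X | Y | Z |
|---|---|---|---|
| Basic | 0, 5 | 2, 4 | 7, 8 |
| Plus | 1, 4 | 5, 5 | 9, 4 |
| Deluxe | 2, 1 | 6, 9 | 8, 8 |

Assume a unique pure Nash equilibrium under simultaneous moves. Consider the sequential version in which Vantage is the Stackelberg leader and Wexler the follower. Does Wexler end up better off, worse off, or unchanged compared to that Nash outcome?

worse off

Solve by backward induction (Vantage leads).
- Basic → Wexler plays Z (best of 5, 4, 8); Vantage gets 7.
- Plus → Wexler plays Y (best of 4, 5, 4); Vantage gets 5.
- Deluxe → Wexler plays Y (best of 1, 9, 8); Vantage gets 6.
Among 7, 5, 6, the best is 7 at Basic. Subgame-perfect outcome: (Basic, Z) with payoffs (7, 8).
Under simultaneous play:
Vantage's best replies: X→Deluxe; Y→Deluxe; Z→Plus.
Wexler's best replies: Basic→Z; Plus→Y; Deluxe→Y.
The unique mutual best reply is (Deluxe, Y), giving (6, 9).
Wexler earns 8 sequentially versus 9 at the Nash outcome: worse off.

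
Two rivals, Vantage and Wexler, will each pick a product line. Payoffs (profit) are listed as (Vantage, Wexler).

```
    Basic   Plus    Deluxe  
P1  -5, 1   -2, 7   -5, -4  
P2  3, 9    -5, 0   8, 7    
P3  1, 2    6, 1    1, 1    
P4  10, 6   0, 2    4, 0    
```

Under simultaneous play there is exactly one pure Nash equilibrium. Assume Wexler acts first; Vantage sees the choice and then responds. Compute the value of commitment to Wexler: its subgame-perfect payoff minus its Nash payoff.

1

Work backward from Vantage's decision.
- Basic: Vantage compares -5, 3, 1, 10 and picks P4; Wexler would get 6.
- Plus: Vantage compares -2, -5, 6, 0 and picks P3; Wexler would get 1.
- Deluxe: Vantage compares -5, 8, 1, 4 and picks P2; Wexler would get 7.
Wexler's induced payoffs are 6, 1, 7, so Wexler commits to Deluxe. Subgame-perfect outcome: (P2, Deluxe) with payoffs (8, 7).
Now find the simultaneous Nash equilibrium.
Vantage's best replies: Basic→P4; Plus→P3; Deluxe→P2.
Wexler's best replies: P1→Plus; P2→Basic; P3→Basic; P4→Basic.
The unique mutual best reply is (P4, Basic), giving (10, 6).
Wexler's commitment gain: 7 − 6 = 1.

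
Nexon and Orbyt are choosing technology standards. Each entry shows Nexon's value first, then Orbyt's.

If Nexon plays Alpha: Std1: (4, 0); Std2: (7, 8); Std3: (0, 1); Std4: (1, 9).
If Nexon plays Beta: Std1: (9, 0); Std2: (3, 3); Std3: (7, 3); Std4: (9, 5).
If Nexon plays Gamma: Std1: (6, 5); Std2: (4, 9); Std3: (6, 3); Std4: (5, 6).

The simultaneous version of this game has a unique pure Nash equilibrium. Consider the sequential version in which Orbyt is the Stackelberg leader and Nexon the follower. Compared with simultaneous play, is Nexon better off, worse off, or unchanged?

Solve by backward induction (Orbyt leads).
- Std1: Nexon compares 4, 9, 6 and picks Beta; Orbyt would get 0.
- Std2: Nexon compares 7, 3, 4 and picks Alpha; Orbyt would get 8.
- Std3: Nexon compares 0, 7, 6 and picks Beta; Orbyt would get 3.
- Std4: Nexon compares 1, 9, 5 and picks Beta; Orbyt would get 5.
Orbyt's induced payoffs are 0, 8, 3, 5, so Orbyt commits to Std2. Subgame-perfect outcome: (Alpha, Std2) with payoffs (7, 8).
For the simultaneous game, intersect best replies.
Nexon's best replies: Std1→Beta; Std2→Alpha; Std3→Beta; Std4→Beta.
Orbyt's best replies: Alpha→Std4; Beta→Std4; Gamma→Std2.
Only (Beta, Std4) has each player best-responding; Nash payoffs (9, 5).
Nexon earns 7 sequentially versus 9 at the Nash outcome: worse off.

worse off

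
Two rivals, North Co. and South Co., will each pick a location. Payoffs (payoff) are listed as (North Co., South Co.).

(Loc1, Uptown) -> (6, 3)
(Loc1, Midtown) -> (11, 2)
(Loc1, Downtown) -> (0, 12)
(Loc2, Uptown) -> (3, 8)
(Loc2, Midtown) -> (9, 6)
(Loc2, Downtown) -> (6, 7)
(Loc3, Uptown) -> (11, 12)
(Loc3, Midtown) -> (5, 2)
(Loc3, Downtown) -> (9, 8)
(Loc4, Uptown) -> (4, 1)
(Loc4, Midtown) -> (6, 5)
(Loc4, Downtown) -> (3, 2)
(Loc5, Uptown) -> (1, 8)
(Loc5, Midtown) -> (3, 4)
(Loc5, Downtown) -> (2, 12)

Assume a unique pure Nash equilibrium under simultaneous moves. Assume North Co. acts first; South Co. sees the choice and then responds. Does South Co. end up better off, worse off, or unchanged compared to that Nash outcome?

South Co. best-responds to each possible North Co. move:
- Loc1: South Co. compares 3, 2, 12 and picks Downtown; North Co. would get 0.
- Loc2: South Co. compares 8, 6, 7 and picks Uptown; North Co. would get 3.
- Loc3: South Co. compares 12, 2, 8 and picks Uptown; North Co. would get 11.
- Loc4: South Co. compares 1, 5, 2 and picks Midtown; North Co. would get 6.
- Loc5: South Co. compares 8, 4, 12 and picks Downtown; North Co. would get 2.
North Co.'s induced payoffs are 0, 3, 11, 6, 2, so North Co. commits to Loc3. Subgame-perfect outcome: (Loc3, Uptown) with payoffs (11, 12).
Under simultaneous play:
North Co.'s best replies: Uptown→Loc3; Midtown→Loc1; Downtown→Loc3.
South Co.'s best replies: Loc1→Downtown; Loc2→Uptown; Loc3→Uptown; Loc4→Midtown; Loc5→Downtown.
The unique mutual best reply is (Loc3, Uptown), giving (11, 12).
South Co. earns 12 sequentially versus 12 at the Nash outcome: unchanged.

unchanged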